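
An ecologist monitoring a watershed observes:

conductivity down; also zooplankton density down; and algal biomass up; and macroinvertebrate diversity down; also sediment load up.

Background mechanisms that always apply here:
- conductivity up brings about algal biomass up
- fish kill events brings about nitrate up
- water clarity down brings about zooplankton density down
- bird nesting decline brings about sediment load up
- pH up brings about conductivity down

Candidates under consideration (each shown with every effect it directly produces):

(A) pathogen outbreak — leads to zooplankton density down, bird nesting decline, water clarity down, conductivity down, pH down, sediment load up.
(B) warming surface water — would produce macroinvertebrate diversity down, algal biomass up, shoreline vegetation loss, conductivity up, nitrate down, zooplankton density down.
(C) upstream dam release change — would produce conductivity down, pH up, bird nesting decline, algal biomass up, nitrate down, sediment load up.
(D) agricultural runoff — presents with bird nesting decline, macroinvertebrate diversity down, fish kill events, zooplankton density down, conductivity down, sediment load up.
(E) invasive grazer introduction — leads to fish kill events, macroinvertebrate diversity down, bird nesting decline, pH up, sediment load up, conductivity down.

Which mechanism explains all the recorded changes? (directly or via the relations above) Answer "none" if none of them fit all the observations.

For each candidate, compare predicted effects to what was observed:
(A) pathogen outbreak — conductivity down +; zooplankton density down +; algal biomass up -; macroinvertebrate diversity down -; sediment load up +
(B) warming surface water — fails on conductivity down, sediment load up (predicts conductivity up, not conductivity down)
(C) upstream dam release change — does not account for zooplankton density down, macroinvertebrate diversity down
(D) agricultural runoff — conductivity down +; zooplankton density down +; algal biomass up -; macroinvertebrate diversity down +; sediment load up +
(E) invasive grazer introduction — conductivity down +; zooplankton density down -; algal biomass up -; macroinvertebrate diversity down +; sediment load up +
None of the listed candidates fits everything.

none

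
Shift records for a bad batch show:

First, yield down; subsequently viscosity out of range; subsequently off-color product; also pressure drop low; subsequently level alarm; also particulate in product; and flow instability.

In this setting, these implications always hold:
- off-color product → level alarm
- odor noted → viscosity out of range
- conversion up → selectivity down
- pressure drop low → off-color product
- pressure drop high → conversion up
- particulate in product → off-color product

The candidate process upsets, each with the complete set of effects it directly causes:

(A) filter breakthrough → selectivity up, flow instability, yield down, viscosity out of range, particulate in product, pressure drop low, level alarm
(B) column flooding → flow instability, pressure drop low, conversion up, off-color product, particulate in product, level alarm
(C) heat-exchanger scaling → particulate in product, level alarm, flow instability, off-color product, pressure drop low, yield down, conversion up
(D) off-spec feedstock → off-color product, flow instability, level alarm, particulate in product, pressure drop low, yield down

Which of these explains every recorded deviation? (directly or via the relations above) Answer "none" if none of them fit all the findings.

A

For each candidate, compare predicted effects to what was observed:
(A) filter breakthrough — yield down ✓; viscosity out of range ✓; off-color product ✓ (via particulate in product → off-color product); pressure drop low ✓; level alarm ✓; particulate in product ✓; flow instability ✓
(B) column flooding — yield down ✗; viscosity out of range ✗; off-color product ✓; pressure drop low ✓; level alarm ✓; particulate in product ✓; flow instability ✓
(C) heat-exchanger scaling — does not account for viscosity out of range
(D) off-spec feedstock — does not account for viscosity out of range
(A) is the only candidate with no mismatches.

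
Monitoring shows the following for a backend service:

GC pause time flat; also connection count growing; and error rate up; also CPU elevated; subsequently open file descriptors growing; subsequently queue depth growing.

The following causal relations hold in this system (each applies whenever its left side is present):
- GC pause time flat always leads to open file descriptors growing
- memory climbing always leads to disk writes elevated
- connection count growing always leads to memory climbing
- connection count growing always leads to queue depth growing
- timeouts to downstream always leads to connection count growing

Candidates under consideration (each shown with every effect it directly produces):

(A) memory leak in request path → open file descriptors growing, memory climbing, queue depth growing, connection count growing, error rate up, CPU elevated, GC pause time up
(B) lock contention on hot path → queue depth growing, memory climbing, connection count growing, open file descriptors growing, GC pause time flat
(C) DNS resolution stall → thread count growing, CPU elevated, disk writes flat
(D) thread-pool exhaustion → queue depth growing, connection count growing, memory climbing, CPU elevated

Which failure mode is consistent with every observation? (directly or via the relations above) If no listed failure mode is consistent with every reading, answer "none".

none

Per-candidate check:
(A) memory leak in request path — fails on GC pause time flat (predicts GC pause time up, not GC pause time flat)
(B) lock contention on hot path — does not account for error rate up, CPU elevated
(C) DNS resolution stall — does not account for GC pause time flat, connection count growing, error rate up, open file descriptors growing, queue depth growing
(D) thread-pool exhaustion — does not account for GC pause time flat, error rate up, open file descriptors growing
No candidate is consistent with all observations.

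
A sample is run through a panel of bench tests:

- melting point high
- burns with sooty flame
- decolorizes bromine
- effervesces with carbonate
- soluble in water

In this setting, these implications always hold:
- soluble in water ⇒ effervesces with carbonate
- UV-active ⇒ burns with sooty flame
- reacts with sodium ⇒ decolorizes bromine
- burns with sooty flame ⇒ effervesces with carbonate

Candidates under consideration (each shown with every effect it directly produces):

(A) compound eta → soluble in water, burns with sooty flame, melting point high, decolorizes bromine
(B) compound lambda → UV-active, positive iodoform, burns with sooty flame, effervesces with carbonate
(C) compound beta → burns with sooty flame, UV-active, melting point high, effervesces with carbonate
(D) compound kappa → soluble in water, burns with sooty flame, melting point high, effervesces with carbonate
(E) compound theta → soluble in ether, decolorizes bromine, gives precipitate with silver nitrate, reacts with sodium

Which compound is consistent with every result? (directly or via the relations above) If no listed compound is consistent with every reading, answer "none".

For each candidate, compare predicted effects to what was observed:
(A) compound eta — accounts for every observation (effervesces with carbonate through burns with sooty flame → effervesces with carbonate)
(B) compound lambda — melting point high miss; burns with sooty flame match; decolorizes bromine miss; effervesces with carbonate match; soluble in water miss
(C) compound beta — does not account for decolorizes bromine, soluble in water
(D) compound kappa — does not account for decolorizes bromine
(E) compound theta — melting point high miss; burns with sooty flame miss; decolorizes bromine match; effervesces with carbonate miss; soluble in water miss
(A) alone accounts for all the evidence.

A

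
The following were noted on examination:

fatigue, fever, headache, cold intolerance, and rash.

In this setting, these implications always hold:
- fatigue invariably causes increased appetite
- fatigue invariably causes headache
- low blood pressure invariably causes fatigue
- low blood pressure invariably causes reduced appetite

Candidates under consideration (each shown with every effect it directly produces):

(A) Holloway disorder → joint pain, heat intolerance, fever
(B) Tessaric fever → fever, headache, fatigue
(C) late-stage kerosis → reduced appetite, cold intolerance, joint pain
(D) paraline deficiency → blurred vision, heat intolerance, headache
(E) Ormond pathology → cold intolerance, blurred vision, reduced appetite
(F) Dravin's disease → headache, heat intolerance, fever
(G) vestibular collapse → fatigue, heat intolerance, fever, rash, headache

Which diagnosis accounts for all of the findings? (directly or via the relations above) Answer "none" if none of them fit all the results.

none

Checking each candidate against the observations:
(A) Holloway disorder — fatigue NO; fever yes; headache NO; cold intolerance NO; rash NO
(B) Tessaric fever — does not account for cold intolerance, rash
(C) late-stage kerosis — fatigue NO; fever NO; headache NO; cold intolerance yes; rash NO
(D) paraline deficiency — fatigue NO; fever NO; headache yes; cold intolerance NO; rash NO
(E) Ormond pathology — fatigue NO; fever NO; headache NO; cold intolerance yes; rash NO
(F) Dravin's disease — fails on fatigue, cold intolerance, rash (predicts heat intolerance, not cold intolerance)
(G) vestibular collapse — fails on cold intolerance (predicts heat intolerance, not cold intolerance)
None of the listed candidates fits everything.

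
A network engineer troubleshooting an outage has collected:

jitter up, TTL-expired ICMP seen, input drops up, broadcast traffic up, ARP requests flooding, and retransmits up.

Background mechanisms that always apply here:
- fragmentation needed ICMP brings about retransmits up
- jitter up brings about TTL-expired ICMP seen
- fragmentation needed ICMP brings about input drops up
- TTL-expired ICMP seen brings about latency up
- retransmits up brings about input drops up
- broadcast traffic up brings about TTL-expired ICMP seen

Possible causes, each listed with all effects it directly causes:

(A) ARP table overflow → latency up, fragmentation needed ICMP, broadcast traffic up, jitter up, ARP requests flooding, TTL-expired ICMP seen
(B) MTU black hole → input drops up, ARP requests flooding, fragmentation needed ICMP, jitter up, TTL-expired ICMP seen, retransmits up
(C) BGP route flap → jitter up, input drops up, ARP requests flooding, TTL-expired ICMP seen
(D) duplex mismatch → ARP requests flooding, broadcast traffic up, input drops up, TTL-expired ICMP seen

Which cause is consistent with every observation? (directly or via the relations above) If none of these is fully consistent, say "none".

A

Per-candidate check:
(A) ARP table overflow — accounts for every observation (input drops up through fragmentation needed ICMP → input drops up)
(B) MTU black hole — does not account for broadcast traffic up
(C) BGP route flap — jitter up ✓; TTL-expired ICMP seen ✓; input drops up ✓; broadcast traffic up ✗; ARP requests flooding ✓; retransmits up ✗
(D) duplex mismatch — jitter up ✗; TTL-expired ICMP seen ✓; input drops up ✓; broadcast traffic up ✓; ARP requests flooding ✓; retransmits up ✗
(A) is the only candidate with no mismatches.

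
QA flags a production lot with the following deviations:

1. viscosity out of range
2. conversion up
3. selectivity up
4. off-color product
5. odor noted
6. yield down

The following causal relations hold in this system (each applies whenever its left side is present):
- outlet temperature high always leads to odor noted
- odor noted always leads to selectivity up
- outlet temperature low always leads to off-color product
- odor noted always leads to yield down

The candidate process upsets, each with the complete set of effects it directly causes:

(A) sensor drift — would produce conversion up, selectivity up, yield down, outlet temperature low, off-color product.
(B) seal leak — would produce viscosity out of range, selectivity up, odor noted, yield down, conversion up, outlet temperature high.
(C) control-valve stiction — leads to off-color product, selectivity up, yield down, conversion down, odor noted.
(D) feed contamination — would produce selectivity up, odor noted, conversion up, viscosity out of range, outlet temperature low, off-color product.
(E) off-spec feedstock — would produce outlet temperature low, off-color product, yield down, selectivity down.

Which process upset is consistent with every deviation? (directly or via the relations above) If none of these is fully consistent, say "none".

Per-candidate check:
(A) sensor drift — does not account for viscosity out of range, odor noted
(B) seal leak — does not account for off-color product
(C) control-valve stiction — viscosity out of range miss; conversion up miss; selectivity up match; off-color product match; odor noted match; yield down match
(D) feed contamination — viscosity out of range match; conversion up match; selectivity up match; off-color product match; odor noted match; yield down match (through odor noted → yield down)
(E) off-spec feedstock — fails on viscosity out of range, conversion up, selectivity up, odor noted (predicts selectivity down, not selectivity up)
Only (D) is consistent with every observation.

D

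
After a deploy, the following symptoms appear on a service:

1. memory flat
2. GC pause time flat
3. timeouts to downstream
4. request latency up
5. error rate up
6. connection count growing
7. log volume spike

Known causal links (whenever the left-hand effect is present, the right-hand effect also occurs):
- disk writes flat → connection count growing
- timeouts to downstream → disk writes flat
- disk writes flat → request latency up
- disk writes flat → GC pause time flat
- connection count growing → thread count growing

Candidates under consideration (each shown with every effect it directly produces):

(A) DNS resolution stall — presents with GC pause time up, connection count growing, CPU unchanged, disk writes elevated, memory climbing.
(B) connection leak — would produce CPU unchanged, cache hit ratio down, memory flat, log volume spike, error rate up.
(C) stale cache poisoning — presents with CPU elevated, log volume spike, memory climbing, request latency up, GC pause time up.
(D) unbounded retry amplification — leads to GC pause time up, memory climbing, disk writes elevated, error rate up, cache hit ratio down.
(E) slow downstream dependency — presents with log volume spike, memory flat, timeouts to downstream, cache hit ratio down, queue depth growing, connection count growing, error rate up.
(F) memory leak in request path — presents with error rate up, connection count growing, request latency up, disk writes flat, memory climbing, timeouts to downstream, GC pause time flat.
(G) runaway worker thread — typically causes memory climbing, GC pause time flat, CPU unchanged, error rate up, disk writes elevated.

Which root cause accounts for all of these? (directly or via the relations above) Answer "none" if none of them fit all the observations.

E

Checking each candidate against the observations:
(A) DNS resolution stall — memory flat miss; GC pause time flat miss; timeouts to downstream miss; request latency up miss; error rate up miss; connection count growing match; log volume spike miss
(B) connection leak — does not account for GC pause time flat, timeouts to downstream, request latency up, connection count growing
(C) stale cache poisoning — fails on memory flat, GC pause time flat, timeouts to downstream, error rate up, connection count growing (predicts memory climbing, not memory flat; predicts GC pause time up, not GC pause time flat)
(D) unbounded retry amplification — memory flat miss; GC pause time flat miss; timeouts to downstream miss; request latency up miss; error rate up match; connection count growing miss; log volume spike miss
(E) slow downstream dependency — memory flat match; GC pause time flat match (via timeouts to downstream → disk writes flat → GC pause time flat); timeouts to downstream match; request latency up match (via timeouts to downstream → disk writes flat → request latency up); error rate up match; connection count growing match; log volume spike match
(F) memory leak in request path — memory flat miss; GC pause time flat match; timeouts to downstream match; request latency up match; error rate up match; connection count growing match; log volume spike miss
(G) runaway worker thread — fails on memory flat, timeouts to downstream, request latency up, connection count growing, log volume spike (predicts memory climbing, not memory flat)
(E) alone accounts for all the evidence.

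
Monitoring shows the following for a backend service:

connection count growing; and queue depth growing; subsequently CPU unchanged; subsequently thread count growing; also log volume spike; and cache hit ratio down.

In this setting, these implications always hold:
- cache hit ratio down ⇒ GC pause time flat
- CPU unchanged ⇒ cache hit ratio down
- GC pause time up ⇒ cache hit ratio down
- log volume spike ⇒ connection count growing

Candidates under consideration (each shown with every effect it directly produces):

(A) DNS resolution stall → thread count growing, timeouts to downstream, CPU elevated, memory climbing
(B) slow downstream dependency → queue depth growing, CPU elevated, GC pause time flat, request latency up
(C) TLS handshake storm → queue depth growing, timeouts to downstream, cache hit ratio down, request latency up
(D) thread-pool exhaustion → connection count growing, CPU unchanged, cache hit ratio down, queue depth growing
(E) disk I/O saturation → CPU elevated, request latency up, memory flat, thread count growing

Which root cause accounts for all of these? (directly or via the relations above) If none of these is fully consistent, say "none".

none

Testing each hypothesis:
(A) DNS resolution stall — fails on connection count growing, queue depth growing, CPU unchanged, log volume spike, cache hit ratio down (predicts CPU elevated, not CPU unchanged)
(B) slow downstream dependency — connection count growing miss; queue depth growing match; CPU unchanged miss; thread count growing miss; log volume spike miss; cache hit ratio down miss
(C) TLS handshake storm — does not account for connection count growing, CPU unchanged, thread count growing, log volume spike
(D) thread-pool exhaustion — does not account for thread count growing, log volume spike
(E) disk I/O saturation — connection count growing miss; queue depth growing miss; CPU unchanged miss; thread count growing match; log volume spike miss; cache hit ratio down miss
No candidate is consistent with all observations.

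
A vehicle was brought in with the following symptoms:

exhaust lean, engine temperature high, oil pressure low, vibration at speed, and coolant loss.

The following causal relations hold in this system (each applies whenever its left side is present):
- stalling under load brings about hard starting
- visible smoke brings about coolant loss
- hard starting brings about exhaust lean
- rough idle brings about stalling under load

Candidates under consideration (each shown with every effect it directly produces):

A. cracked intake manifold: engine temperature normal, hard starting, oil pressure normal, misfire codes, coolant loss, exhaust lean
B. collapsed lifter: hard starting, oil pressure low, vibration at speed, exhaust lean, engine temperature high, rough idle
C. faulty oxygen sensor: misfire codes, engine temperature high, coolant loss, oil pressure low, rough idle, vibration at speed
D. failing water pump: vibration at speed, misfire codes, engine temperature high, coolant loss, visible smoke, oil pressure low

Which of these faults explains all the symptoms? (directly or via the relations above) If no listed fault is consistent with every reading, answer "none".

For each candidate, compare predicted effects to what was observed:
(A) cracked intake manifold — fails on engine temperature high, oil pressure low, vibration at speed (predicts engine temperature normal, not engine temperature high; predicts oil pressure normal, not oil pressure low)
(B) collapsed lifter — does not account for coolant loss
(C) faulty oxygen sensor — accounts for every observation (exhaust lean by rough idle → stalling under load → hard starting → exhaust lean)
(D) failing water pump — exhaust lean miss; engine temperature high match; oil pressure low match; vibration at speed match; coolant loss match
(C) is the only candidate with no mismatches.

C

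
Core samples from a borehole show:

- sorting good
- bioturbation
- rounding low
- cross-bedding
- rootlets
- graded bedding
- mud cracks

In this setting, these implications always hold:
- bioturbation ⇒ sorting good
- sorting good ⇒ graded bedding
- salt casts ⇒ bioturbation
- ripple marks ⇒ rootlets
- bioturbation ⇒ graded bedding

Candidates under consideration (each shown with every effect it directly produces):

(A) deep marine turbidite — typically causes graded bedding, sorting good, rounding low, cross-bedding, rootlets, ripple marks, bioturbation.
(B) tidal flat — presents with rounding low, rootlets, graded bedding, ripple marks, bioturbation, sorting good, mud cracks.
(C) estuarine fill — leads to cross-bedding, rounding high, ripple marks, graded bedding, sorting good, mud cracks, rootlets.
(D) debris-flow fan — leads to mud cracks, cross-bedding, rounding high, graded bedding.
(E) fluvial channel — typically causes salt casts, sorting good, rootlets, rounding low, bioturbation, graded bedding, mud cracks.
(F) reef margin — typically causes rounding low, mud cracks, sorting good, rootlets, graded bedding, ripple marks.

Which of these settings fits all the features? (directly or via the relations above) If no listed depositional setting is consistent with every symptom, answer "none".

For each candidate, compare predicted effects to what was observed:
(A) deep marine turbidite — sorting good ✓; bioturbation ✓; rounding low ✓; cross-bedding ✓; rootlets ✓; graded bedding ✓; mud cracks ✗
(B) tidal flat — sorting good ✓; bioturbation ✓; rounding low ✓; cross-bedding ✗; rootlets ✓; graded bedding ✓; mud cracks ✓
(C) estuarine fill — fails on bioturbation, rounding low (predicts rounding high, not rounding low)
(D) debris-flow fan — sorting good ✗; bioturbation ✗; rounding low ✗; cross-bedding ✓; rootlets ✗; graded bedding ✓; mud cracks ✓
(E) fluvial channel — sorting good ✓; bioturbation ✓; rounding low ✓; cross-bedding ✗; rootlets ✓; graded bedding ✓; mud cracks ✓
(F) reef margin — sorting good ✓; bioturbation ✗; rounding low ✓; cross-bedding ✗; rootlets ✓; graded bedding ✓; mud cracks ✓
No candidate is consistent with all observations.

none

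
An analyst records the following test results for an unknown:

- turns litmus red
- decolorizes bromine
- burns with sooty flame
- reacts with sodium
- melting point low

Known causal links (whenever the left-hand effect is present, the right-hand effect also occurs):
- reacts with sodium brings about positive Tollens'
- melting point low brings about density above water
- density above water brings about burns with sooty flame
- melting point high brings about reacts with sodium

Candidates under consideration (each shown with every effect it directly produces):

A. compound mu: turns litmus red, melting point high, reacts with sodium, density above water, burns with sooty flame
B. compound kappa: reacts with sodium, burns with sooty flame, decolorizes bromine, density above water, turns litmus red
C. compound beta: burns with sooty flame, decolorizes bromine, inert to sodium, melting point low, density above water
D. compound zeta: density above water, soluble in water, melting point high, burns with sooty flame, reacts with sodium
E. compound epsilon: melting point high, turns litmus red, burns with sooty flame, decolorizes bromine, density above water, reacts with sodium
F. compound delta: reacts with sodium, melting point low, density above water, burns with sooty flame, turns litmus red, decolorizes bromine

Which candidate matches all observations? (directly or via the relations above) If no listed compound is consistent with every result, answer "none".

Per-candidate check:
(A) compound mu — fails on decolorizes bromine, melting point low (predicts melting point high, not melting point low)
(B) compound kappa — does not account for melting point low
(C) compound beta — fails on turns litmus red, reacts with sodium (predicts inert to sodium, not reacts with sodium)
(D) compound zeta — fails on turns litmus red, decolorizes bromine, melting point low (predicts melting point high, not melting point low)
(E) compound epsilon — fails on melting point low (predicts melting point high, not melting point low)
(F) compound delta — turns litmus red +; decolorizes bromine +; burns with sooty flame +; reacts with sodium +; melting point low +
(F) alone accounts for all the evidence.

F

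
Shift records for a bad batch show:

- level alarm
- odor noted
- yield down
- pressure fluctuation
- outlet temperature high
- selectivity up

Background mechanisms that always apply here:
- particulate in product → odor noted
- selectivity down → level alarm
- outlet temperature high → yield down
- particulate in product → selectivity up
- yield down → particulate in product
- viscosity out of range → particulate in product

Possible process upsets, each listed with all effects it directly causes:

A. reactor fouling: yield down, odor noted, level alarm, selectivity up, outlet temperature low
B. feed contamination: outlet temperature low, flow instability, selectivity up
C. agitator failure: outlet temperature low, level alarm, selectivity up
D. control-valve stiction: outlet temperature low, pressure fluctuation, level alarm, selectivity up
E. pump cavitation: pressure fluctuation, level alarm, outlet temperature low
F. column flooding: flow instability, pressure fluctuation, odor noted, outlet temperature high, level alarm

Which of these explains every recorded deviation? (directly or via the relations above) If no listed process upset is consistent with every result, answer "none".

F

For each candidate, compare predicted effects to what was observed:
(A) reactor fouling — level alarm +; odor noted +; yield down +; pressure fluctuation -; outlet temperature high -; selectivity up +
(B) feed contamination — fails on level alarm, odor noted, yield down, pressure fluctuation, outlet temperature high (predicts outlet temperature low, not outlet temperature high)
(C) agitator failure — level alarm +; odor noted -; yield down -; pressure fluctuation -; outlet temperature high -; selectivity up +
(D) control-valve stiction — level alarm +; odor noted -; yield down -; pressure fluctuation +; outlet temperature high -; selectivity up +
(E) pump cavitation — level alarm +; odor noted -; yield down -; pressure fluctuation +; outlet temperature high -; selectivity up -
(F) column flooding — level alarm +; odor noted +; yield down + (through outlet temperature high → yield down); pressure fluctuation +; outlet temperature high +; selectivity up + (through outlet temperature high → yield down → particulate in product → selectivity up)
(F) is the only candidate with no mismatches.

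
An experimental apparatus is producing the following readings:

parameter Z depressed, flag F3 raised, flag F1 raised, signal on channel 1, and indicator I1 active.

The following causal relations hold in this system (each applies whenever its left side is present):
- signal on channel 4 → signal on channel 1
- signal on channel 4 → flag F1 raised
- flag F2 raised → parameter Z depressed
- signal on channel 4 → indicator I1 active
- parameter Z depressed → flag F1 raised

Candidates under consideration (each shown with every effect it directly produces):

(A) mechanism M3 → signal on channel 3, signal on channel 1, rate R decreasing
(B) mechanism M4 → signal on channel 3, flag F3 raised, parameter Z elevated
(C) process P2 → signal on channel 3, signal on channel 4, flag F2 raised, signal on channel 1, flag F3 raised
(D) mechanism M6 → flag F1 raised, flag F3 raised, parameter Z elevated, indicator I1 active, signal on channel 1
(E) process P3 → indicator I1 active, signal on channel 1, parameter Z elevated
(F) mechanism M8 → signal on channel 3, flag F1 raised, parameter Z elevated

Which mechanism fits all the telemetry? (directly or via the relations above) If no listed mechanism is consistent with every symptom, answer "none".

C

For each candidate, compare predicted effects to what was observed:
(A) mechanism M3 — does not account for parameter Z depressed, flag F3 raised, flag F1 raised, indicator I1 active
(B) mechanism M4 — parameter Z depressed miss; flag F3 raised match; flag F1 raised miss; signal on channel 1 miss; indicator I1 active miss
(C) process P2 — accounts for every observation (parameter Z depressed by flag F2 raised → parameter Z depressed)
(D) mechanism M6 — parameter Z depressed miss; flag F3 raised match; flag F1 raised match; signal on channel 1 match; indicator I1 active match
(E) process P3 — fails on parameter Z depressed, flag F3 raised, flag F1 raised (predicts parameter Z elevated, not parameter Z depressed)
(F) mechanism M8 — fails on parameter Z depressed, flag F3 raised, signal on channel 1, indicator I1 active (predicts parameter Z elevated, not parameter Z depressed)
(C) is the only candidate with no mismatches.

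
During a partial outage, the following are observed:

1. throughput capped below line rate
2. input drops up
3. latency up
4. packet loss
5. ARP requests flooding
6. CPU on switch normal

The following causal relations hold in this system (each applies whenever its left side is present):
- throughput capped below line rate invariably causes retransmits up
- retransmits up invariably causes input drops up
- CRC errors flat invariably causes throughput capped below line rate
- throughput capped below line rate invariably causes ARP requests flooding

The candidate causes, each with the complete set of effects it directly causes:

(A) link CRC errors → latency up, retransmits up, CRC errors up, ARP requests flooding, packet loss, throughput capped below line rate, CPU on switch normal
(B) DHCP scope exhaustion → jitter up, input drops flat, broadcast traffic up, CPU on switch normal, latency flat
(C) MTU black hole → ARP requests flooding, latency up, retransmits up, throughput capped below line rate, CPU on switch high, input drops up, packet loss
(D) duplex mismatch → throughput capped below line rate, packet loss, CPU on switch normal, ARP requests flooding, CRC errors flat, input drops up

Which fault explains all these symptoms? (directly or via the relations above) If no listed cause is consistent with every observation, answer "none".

A

Testing each hypothesis:
(A) link CRC errors — accounts for every observation (input drops up by retransmits up → input drops up)
(B) DHCP scope exhaustion — fails on throughput capped below line rate, input drops up, latency up, packet loss, ARP requests flooding (predicts input drops flat, not input drops up; predicts latency flat, not latency up)
(C) MTU black hole — throughput capped below line rate +; input drops up +; latency up +; packet loss +; ARP requests flooding +; CPU on switch normal -
(D) duplex mismatch — does not account for latency up
(A) is the only candidate with no mismatches.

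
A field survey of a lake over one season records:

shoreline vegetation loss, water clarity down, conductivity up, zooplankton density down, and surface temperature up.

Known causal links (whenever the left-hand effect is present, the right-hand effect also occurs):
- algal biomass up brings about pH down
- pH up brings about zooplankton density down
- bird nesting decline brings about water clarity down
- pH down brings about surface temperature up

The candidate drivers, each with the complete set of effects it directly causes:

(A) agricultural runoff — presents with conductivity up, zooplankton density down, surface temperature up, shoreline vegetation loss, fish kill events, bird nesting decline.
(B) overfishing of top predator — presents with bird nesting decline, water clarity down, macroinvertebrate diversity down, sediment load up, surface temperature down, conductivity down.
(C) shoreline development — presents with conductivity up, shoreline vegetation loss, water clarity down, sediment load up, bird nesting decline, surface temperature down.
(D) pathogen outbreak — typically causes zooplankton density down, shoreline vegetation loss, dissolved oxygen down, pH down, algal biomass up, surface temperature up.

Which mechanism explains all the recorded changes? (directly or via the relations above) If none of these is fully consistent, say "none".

Testing each hypothesis:
(A) agricultural runoff — shoreline vegetation loss ✓; water clarity down ✓ (through bird nesting decline → water clarity down); conductivity up ✓; zooplankton density down ✓; surface temperature up ✓
(B) overfishing of top predator — shoreline vegetation loss ✗; water clarity down ✓; conductivity up ✗; zooplankton density down ✗; surface temperature up ✗
(C) shoreline development — shoreline vegetation loss ✓; water clarity down ✓; conductivity up ✓; zooplankton density down ✗; surface temperature up ✗
(D) pathogen outbreak — does not account for water clarity down, conductivity up
Only (A) is consistent with every observation.

A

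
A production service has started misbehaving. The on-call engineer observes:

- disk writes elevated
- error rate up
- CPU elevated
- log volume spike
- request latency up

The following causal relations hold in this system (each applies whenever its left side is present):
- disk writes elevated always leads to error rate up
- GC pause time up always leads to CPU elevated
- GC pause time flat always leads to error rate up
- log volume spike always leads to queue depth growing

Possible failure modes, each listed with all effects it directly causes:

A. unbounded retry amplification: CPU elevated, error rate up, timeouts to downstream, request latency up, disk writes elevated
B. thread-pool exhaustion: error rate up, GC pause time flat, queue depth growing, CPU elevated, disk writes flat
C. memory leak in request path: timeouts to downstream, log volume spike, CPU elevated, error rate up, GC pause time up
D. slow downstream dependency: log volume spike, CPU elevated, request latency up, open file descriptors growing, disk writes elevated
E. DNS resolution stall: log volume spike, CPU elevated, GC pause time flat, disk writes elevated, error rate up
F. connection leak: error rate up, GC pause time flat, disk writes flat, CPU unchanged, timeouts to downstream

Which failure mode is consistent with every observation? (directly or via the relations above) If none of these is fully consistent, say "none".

D

Per-candidate check:
(A) unbounded retry amplification — disk writes elevated yes; error rate up yes; CPU elevated yes; log volume spike NO; request latency up yes
(B) thread-pool exhaustion — disk writes elevated NO; error rate up yes; CPU elevated yes; log volume spike NO; request latency up NO
(C) memory leak in request path — does not account for disk writes elevated, request latency up
(D) slow downstream dependency — accounts for every observation (error rate up by disk writes elevated → error rate up)
(E) DNS resolution stall — disk writes elevated yes; error rate up yes; CPU elevated yes; log volume spike yes; request latency up NO
(F) connection leak — disk writes elevated NO; error rate up yes; CPU elevated NO; log volume spike NO; request latency up NO
Only (D) is consistent with every observation.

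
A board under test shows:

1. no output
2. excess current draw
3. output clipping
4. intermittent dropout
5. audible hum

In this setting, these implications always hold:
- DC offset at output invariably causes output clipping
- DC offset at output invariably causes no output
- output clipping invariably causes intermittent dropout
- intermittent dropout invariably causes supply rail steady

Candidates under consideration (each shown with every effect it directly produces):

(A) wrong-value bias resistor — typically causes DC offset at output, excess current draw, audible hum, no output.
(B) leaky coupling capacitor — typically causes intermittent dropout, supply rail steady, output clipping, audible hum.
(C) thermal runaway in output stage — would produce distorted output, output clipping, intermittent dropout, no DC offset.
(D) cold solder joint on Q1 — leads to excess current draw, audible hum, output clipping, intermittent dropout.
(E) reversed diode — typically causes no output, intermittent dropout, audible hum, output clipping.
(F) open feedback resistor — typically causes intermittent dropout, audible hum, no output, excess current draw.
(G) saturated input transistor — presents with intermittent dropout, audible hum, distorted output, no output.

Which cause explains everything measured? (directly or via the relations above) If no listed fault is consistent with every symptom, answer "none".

A

For each candidate, compare predicted effects to what was observed:
(A) wrong-value bias resistor — no output yes; excess current draw yes; output clipping yes (via DC offset at output → output clipping); intermittent dropout yes (via DC offset at output → output clipping → intermittent dropout); audible hum yes
(B) leaky coupling capacitor — no output NO; excess current draw NO; output clipping yes; intermittent dropout yes; audible hum yes
(C) thermal runaway in output stage — no output NO; excess current draw NO; output clipping yes; intermittent dropout yes; audible hum NO
(D) cold solder joint on Q1 — does not account for no output
(E) reversed diode — does not account for excess current draw
(F) open feedback resistor — no output yes; excess current draw yes; output clipping NO; intermittent dropout yes; audible hum yes
(G) saturated input transistor — no output yes; excess current draw NO; output clipping NO; intermittent dropout yes; audible hum yes
Only (A) is consistent with every observation.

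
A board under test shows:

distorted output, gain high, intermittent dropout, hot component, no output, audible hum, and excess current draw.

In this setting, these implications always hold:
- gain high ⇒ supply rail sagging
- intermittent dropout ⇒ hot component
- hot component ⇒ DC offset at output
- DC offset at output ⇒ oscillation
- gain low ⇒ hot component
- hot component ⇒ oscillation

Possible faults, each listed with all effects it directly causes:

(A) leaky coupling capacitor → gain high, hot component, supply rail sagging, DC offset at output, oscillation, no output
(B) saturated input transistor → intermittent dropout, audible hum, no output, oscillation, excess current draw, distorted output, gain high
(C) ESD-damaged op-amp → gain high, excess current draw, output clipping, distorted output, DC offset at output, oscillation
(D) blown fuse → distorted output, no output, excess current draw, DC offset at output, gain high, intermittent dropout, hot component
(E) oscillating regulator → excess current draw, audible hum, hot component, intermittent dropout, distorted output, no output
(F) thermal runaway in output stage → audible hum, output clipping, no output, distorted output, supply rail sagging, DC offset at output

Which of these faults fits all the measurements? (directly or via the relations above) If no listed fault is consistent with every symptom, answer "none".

B

Checking each candidate against the observations:
(A) leaky coupling capacitor — does not account for distorted output, intermittent dropout, audible hum, excess current draw
(B) saturated input transistor — distorted output +; gain high +; intermittent dropout +; hot component + (through intermittent dropout → hot component); no output +; audible hum +; excess current draw +
(C) ESD-damaged op-amp — distorted output +; gain high +; intermittent dropout -; hot component -; no output -; audible hum -; excess current draw +
(D) blown fuse — distorted output +; gain high +; intermittent dropout +; hot component +; no output +; audible hum -; excess current draw +
(E) oscillating regulator — distorted output +; gain high -; intermittent dropout +; hot component +; no output +; audible hum +; excess current draw +
(F) thermal runaway in output stage — distorted output +; gain high -; intermittent dropout -; hot component -; no output +; audible hum +; excess current draw -
(B) is the only candidate with no mismatches.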